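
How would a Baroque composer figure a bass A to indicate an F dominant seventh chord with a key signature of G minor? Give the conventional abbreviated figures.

6/5

A is the third of F dominant seventh, so the chord is in first inversion.
A seventh chord in first inversion is figured 6/5/3, conventionally abbreviated 6/5.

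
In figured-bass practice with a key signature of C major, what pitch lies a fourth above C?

F

Counting 3 letter steps above C lands on F; in C major, that letter is F.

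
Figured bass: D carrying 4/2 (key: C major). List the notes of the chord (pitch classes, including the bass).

D, E, G, B

The written figures 4/2 are shorthand for 6/4/2: the 6 is implied.
A second above D in this key is E.
A fourth above D in this key is G.
A sixth above D in this key is B.
Together with the bass D, this spells E minor seventh in third inversion.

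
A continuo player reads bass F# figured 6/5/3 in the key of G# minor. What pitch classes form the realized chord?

F#, A#, C#, D#

A third above F# in this key is A#.
A fifth above F# in this key is C#.
A sixth above F# in this key is D#.
Together with the bass F#, this spells D# minor seventh in first inversion.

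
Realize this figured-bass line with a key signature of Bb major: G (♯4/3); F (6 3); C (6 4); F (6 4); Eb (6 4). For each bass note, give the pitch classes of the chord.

G (6/#4/3): G, Bb, C#, Eb.
F (6/3): F, A, D.
C (6/4): C, F, A.
F (6/4): F, Bb, D.
Eb (6/4): Eb, A, C.

G, Bb, C#, Eb | F, A, D | C, F, A | F, Bb, D | Eb, A, C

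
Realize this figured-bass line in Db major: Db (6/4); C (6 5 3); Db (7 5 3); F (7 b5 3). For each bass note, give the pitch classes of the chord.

Db, Gb, Bb | C, Eb, Gb, Ab | Db, F, Ab, C | F, Ab, Cb, Eb

Db (6/4): Db, Gb, Bb.
C (6/5/3): C, Eb, Gb, Ab.
Db (7/5/3): Db, F, Ab, C.
F (7/b5/3): F, Ab, Cb, Eb.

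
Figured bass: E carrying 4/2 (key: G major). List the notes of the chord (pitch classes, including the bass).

The written figures 4/2 are shorthand for 6/4/2: the 6 is implied.
A second above E in this key is F#.
A fourth above E in this key is A.
A sixth above E in this key is C.
Together with the bass E, this spells F# half-diminished seventh in third inversion.

E, F#, A, C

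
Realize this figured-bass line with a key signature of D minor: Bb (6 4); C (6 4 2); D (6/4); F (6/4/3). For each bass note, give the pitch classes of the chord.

Bb (6/4): Bb, E, G.
C (6/4/2): C, D, F, A.
D (6/4): D, G, Bb.
F (6/4/3): F, A, Bb, D.

Bb, E, G | C, D, F, A | D, G, Bb | F, A, Bb, D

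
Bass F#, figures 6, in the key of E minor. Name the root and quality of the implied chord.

D major

The figures 6 indicate a triad in first inversion.
In first inversion the root lies a sixth above the bass: a sixth above F# in E minor is D.
The chord tones are F#, A, D, giving D major.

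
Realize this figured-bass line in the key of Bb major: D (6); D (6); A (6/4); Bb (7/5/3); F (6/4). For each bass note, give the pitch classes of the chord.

D (6/3): D, F, Bb.
D (6/3): D, F, Bb.
A (6/4): A, D, F.
Bb (7/5/3): Bb, D, F, A.
F (6/4): F, Bb, D.

D, F, Bb | D, F, Bb | A, D, F | Bb, D, F, A | F, Bb, D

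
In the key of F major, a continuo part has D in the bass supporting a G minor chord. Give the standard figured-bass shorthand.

D is the fifth of G minor, so the chord is in second inversion.
A triad in second inversion is figured 6/4, conventionally abbreviated 6/4.

6/4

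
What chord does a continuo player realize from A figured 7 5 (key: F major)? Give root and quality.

A minor seventh

The figures 7 5 indicate a seventh chord in root position.
In root position the bass is the root, so the root is A.
The chord tones are A, C, E, G, giving A minor seventh.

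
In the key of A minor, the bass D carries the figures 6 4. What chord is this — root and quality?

The figures 6 4 indicate a triad in second inversion.
In second inversion the root lies a fourth above the bass: a fourth above D in A minor is G.
The chord tones are D, G, B, giving G major.

G major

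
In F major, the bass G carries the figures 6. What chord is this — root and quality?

E diminished

The figures 6 indicate a triad in first inversion.
In first inversion the root lies a sixth above the bass: a sixth above G in F major is E.
The chord tones are G, Bb, E, giving E diminished.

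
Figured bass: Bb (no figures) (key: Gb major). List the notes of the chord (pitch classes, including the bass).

Bb, Db, F

An unfigured bass implies 5/3.
A third above Bb in this key is Db.
A fifth above Bb in this key is F.
Together with the bass Bb, this spells Bb minor in root position.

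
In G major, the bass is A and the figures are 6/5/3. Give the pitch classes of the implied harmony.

A, C, E, F#

A third above A in this key is C.
A fifth above A in this key is E.
A sixth above A in this key is F#.
Together with the bass A, this spells F# half-diminished seventh in first inversion.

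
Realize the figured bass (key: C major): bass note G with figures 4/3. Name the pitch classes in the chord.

G, B, C, E

The written figures 4/3 are shorthand for 6/4/3: the 6 is implied.
A third above G in this key is B.
A fourth above G in this key is C.
A sixth above G in this key is E.
Together with the bass G, this spells C major seventh in second inversion.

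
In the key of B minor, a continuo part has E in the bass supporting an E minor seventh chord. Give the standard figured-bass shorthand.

7

E is the root of E minor seventh, so the chord is in root position.
A seventh chord in root position is figured 7/5/3, conventionally abbreviated 7.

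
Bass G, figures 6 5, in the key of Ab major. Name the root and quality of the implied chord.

The figures 6 5 indicate a seventh chord in first inversion.
In first inversion the root lies a sixth above the bass: a sixth above G in Ab major is Eb.
The chord tones are G, Bb, Db, Eb, giving Eb dominant seventh.

Eb dominant seventh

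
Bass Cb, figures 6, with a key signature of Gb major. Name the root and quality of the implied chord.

Ab minor

The figures 6 indicate a triad in first inversion.
In first inversion the root lies a sixth above the bass: a sixth above Cb in Gb major is Ab.
The chord tones are Cb, Eb, Ab, giving Ab minor.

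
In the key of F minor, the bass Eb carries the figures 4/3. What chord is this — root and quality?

Ab major seventh

The figures 4/3 indicate a seventh chord in second inversion.
In second inversion the root lies a fourth above the bass: a fourth above Eb in F minor is Ab.
The chord tones are Eb, G, Ab, C, giving Ab major seventh.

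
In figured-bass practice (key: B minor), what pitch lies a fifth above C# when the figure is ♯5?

G#

Counting 4 letter steps above C# lands on G; in B minor, that letter is G.
The #5 figure raises it a semitone, giving G#.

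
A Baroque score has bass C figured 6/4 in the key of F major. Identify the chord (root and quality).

F major

The figures 6/4 indicate a triad in second inversion.
In second inversion the root lies a fourth above the bass: a fourth above C in F major is F.
The chord tones are C, F, A, giving F major.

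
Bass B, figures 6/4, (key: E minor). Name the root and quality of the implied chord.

The figures 6/4 indicate a triad in second inversion.
In second inversion the root lies a fourth above the bass: a fourth above B in E minor is E.
The chord tones are B, E, G, giving E minor.

E minor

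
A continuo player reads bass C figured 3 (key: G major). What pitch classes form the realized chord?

C, E, G

The written figures 3 are shorthand for 5/3: the 5 is implied.
A third above C in this key is E.
A fifth above C in this key is G.
Together with the bass C, this spells C major in root position.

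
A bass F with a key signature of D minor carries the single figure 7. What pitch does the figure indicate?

Counting 6 letter steps above F lands on E; in D minor, that letter is E.

E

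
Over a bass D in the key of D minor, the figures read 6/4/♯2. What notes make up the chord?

A second above D in this key is E, raised to E# by the sharp.
A fourth above D in this key is G.
A sixth above D in this key is Bb.

D, E#, G, Bb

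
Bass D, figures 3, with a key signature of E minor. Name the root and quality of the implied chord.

The figures 3 indicate a triad in root position.
In root position the bass is the root, so the root is D.
The chord tones are D, F#, A, giving D major.

D major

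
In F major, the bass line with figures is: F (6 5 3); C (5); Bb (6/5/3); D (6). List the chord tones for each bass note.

F, A, C, D | C, E, G | Bb, D, F, G | D, F, Bb

F (6/5/3): F, A, C, D.
C (5/3): C, E, G.
Bb (6/5/3): Bb, D, F, G.
D (6/3): D, F, Bb.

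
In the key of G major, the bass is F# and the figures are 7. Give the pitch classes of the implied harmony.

F#, A, C, E

The written figures 7 are shorthand for 7/5/3: the 5/3 are implied.
A third above F# in this key is A.
A fifth above F# in this key is C.
A seventh above F# in this key is E.
Together with the bass F#, this spells F# half-diminished seventh in root position.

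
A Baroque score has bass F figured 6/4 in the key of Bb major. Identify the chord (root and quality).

The figures 6/4 indicate a triad in second inversion.
In second inversion the root lies a fourth above the bass: a fourth above F in Bb major is Bb.
The chord tones are F, Bb, D, giving Bb major.

Bb major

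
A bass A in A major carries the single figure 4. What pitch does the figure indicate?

Counting 3 letter steps above A lands on D; in A major, that letter is D.

D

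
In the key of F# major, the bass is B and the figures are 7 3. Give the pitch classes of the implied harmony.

The written figures 7 3 are shorthand for 7/5/3: the 5 is implied.
A third above B in this key is D#.
A fifth above B in this key is F#.
A seventh above B in this key is A#.
Together with the bass B, this spells B major seventh in root position.

B, D#, F#, A#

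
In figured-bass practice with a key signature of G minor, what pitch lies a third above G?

Bb

Counting 2 letter steps above G lands on B; in G minor, that letter is Bb.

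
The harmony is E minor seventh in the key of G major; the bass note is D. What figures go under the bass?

D is the seventh of E minor seventh, so the chord is in third inversion.
A seventh chord in third inversion is figured 6/4/2, conventionally abbreviated 4/2.

4/2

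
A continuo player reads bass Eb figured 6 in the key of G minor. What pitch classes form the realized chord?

The written figures 6 are shorthand for 6/3: the 3 is implied.
A third above Eb in this key is G.
A sixth above Eb in this key is C.
Together with the bass Eb, this spells C minor in first inversion.

Eb, G, C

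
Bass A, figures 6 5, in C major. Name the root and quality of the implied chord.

F major seventh

The figures 6 5 indicate a seventh chord in first inversion.
In first inversion the root lies a sixth above the bass: a sixth above A in C major is F.
The chord tones are A, C, E, F, giving F major seventh.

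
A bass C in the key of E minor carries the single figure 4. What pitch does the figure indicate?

F#

Counting 3 letter steps above C lands on F; in E minor, that letter is F#.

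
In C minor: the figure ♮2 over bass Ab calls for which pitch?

Counting 1 letter step above Ab lands on B; in C minor, that letter is Bb.
The ♮2 figure makes it natural, giving B.

B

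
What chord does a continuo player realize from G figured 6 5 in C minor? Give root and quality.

The figures 6 5 indicate a seventh chord in first inversion.
In first inversion the root lies a sixth above the bass: a sixth above G in C minor is Eb.
The chord tones are G, Bb, D, Eb, giving Eb major seventh.

Eb major seventh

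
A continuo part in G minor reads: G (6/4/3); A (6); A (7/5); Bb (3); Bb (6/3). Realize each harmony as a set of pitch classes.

G, Bb, C, Eb | A, C, F | A, C, Eb, G | Bb, D, F | Bb, D, G

G (6/4/3): G, Bb, C, Eb.
A (6/3): A, C, F.
A (7/5/3): A, C, Eb, G.
Bb (5/3): Bb, D, F.
Bb (6/3): Bb, D, G.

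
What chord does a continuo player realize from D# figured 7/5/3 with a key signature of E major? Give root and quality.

The figures 7/5/3 indicate a seventh chord in root position.
In root position the bass is the root, so the root is D#.
The chord tones are D#, F#, A, C#, giving D# half-diminished seventh.

D# half-diminished seventh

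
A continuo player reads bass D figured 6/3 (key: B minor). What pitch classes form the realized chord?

D, F#, B

A third above D in this key is F#.
A sixth above D in this key is B.
Together with the bass D, this spells B minor in first inversion.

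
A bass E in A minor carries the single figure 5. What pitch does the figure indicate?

B

Counting 4 letter steps above E lands on B; in A minor, that letter is B.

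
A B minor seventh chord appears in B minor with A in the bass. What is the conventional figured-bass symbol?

A is the seventh of B minor seventh, so the chord is in third inversion.
A seventh chord in third inversion is figured 6/4/2, conventionally abbreviated 4/2.

4/2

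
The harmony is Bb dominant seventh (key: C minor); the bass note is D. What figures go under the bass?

6/5

D is the third of Bb dominant seventh, so the chord is in first inversion.
A seventh chord in first inversion is figured 6/5/3, conventionally abbreviated 6/5.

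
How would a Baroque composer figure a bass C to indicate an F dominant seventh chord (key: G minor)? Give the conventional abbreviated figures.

4/3

C is the fifth of F dominant seventh, so the chord is in second inversion.
A seventh chord in second inversion is figured 6/4/3, conventionally abbreviated 4/3.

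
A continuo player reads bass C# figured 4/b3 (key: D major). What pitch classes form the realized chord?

The written figures 4/b3 are shorthand for 6/4/3: the 6 is implied.
A third above C# in this key is E, lowered to Eb by the flat.
A fourth above C# in this key is F#.
A sixth above C# in this key is A.

C#, Eb, F#, A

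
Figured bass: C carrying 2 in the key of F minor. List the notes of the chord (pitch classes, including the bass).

The written figures 2 are shorthand for 6/4/2: the 6/4 are implied.
A second above C in this key is Db.
A fourth above C in this key is F.
A sixth above C in this key is Ab.
Together with the bass C, this spells Db major seventh in third inversion.

C, Db, F, Ab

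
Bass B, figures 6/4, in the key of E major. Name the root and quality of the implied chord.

The figures 6/4 indicate a triad in second inversion.
In second inversion the root lies a fourth above the bass: a fourth above B in E major is E.
The chord tones are B, E, G#, giving E major.

E major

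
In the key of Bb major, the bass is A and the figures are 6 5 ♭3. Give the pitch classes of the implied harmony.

A, Cb, Eb, F

A third above A in this key is C, lowered to Cb by the flat.
A fifth above A in this key is Eb.
A sixth above A in this key is F.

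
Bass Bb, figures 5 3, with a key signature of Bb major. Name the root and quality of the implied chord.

Bb major

The figures 5 3 indicate a triad in root position.
In root position the bass is the root, so the root is Bb.
The chord tones are Bb, D, F, giving Bb major.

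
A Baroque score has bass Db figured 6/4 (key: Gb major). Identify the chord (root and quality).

Gb major

The figures 6/4 indicate a triad in second inversion.
In second inversion the root lies a fourth above the bass: a fourth above Db in Gb major is Gb.
The chord tones are Db, Gb, Bb, giving Gb major.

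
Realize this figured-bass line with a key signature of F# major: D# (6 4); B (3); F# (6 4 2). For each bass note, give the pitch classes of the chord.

D# (6/4): D#, G#, B.
B (5/3): B, D#, F#.
F# (6/4/2): F#, G#, B, D#.

D#, G#, B | B, D#, F# | F#, G#, B, D#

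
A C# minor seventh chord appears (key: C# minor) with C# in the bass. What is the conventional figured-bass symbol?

C# is the root of C# minor seventh, so the chord is in root position.
A seventh chord in root position is figured 7/5/3, conventionally abbreviated 7.

7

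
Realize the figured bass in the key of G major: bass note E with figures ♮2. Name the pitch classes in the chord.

E, F, A, C

The written figures ♮2 are shorthand for 6/4/2: the 6/4 are implied.
A second above E in this key is F#, made natural (F) by the ♮ figure.
A fourth above E in this key is A.
A sixth above E in this key is C.
Together with the bass E, this spells F major seventh in third inversion.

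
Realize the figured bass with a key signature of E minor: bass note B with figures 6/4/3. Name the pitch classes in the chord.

B, D, E, G

A third above B in this key is D.
A fourth above B in this key is E.
A sixth above B in this key is G.
Together with the bass B, this spells E minor seventh in second inversion.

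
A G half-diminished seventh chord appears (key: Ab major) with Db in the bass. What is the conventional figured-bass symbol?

Db is the fifth of G half-diminished seventh, so the chord is in second inversion.
A seventh chord in second inversion is figured 6/4/3, conventionally abbreviated 4/3.

4/3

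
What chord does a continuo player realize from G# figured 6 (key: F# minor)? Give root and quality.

E major

The figures 6 indicate a triad in first inversion.
In first inversion the root lies a sixth above the bass: a sixth above G# in F# minor is E.
The chord tones are G#, B, E, giving E major.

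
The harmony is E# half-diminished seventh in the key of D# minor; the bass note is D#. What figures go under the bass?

D# is the seventh of E# half-diminished seventh, so the chord is in third inversion.
A seventh chord in third inversion is figured 6/4/2, conventionally abbreviated 4/2.

4/2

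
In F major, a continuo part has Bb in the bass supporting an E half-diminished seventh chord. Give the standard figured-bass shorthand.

4/3

Bb is the fifth of E half-diminished seventh, so the chord is in second inversion.
A seventh chord in second inversion is figured 6/4/3, conventionally abbreviated 4/3.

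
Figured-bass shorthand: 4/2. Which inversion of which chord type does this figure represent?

4/2 is shorthand for 6/4/2.
Intervals of 6/4/2 above the bass form a seventh chord; the bass is the seventh, so this is third inversion.

seventh chord, third inversion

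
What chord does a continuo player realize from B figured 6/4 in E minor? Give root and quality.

E minor

The figures 6/4 indicate a triad in second inversion.
In second inversion the root lies a fourth above the bass: a fourth above B in E minor is E.
The chord tones are B, E, G, giving E minor.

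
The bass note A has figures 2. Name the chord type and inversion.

2 is shorthand for 6/4/2.
Intervals of 6/4/2 above the bass form a seventh chord; the bass is the seventh, so this is third inversion.

seventh chord, third inversion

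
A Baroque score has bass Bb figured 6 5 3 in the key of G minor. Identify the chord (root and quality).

G minor seventh

The figures 6 5 3 indicate a seventh chord in first inversion.
In first inversion the root lies a sixth above the bass: a sixth above Bb in G minor is G.
The chord tones are Bb, D, F, G, giving G minor seventh.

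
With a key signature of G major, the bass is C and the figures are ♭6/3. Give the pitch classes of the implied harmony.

A third above C in this key is E.
A sixth above C in this key is A, lowered to Ab by the flat.
Together with the bass C, this spells Ab augmented in first inversion.

C, E, Ab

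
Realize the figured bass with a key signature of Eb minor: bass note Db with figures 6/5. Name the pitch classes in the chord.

The written figures 6/5 are shorthand for 6/5/3: the 3 is implied.
A third above Db in this key is F.
A fifth above Db in this key is Ab.
A sixth above Db in this key is Bb.
Together with the bass Db, this spells Bb minor seventh in first inversion.

Db, F, Ab, Bb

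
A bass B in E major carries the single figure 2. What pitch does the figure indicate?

Counting 1 letter step above B lands on C; in E major, that letter is C#.

C#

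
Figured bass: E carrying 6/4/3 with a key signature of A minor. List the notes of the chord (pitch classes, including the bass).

E, G, A, C

A third above E in this key is G.
A fourth above E in this key is A.
A sixth above E in this key is C.
Together with the bass E, this spells A minor seventh in second inversion.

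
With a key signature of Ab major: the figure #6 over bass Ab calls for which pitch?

F#

Counting 5 letter steps above Ab lands on F; in Ab major, that letter is F.
The #6 figure raises it a semitone, giving F#.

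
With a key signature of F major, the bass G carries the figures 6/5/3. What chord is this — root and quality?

E half-diminished seventh

The figures 6/5/3 indicate a seventh chord in first inversion.
In first inversion the root lies a sixth above the bass: a sixth above G in F major is E.
The chord tones are G, Bb, D, E, giving E half-diminished seventh.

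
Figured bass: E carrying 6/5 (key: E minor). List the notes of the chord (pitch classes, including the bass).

E, G, B, C

The written figures 6/5 are shorthand for 6/5/3: the 3 is implied.
A third above E in this key is G.
A fifth above E in this key is B.
A sixth above E in this key is C.
Together with the bass E, this spells C major seventh in first inversion.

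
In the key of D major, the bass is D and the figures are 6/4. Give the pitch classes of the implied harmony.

D, G, B

A fourth above D in this key is G.
A sixth above D in this key is B.
Together with the bass D, this spells G major in second inversion.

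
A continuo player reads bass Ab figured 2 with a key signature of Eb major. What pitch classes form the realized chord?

The written figures 2 are shorthand for 6/4/2: the 6/4 are implied.
A second above Ab in this key is Bb.
A fourth above Ab in this key is D.
A sixth above Ab in this key is F.
Together with the bass Ab, this spells Bb dominant seventh in third inversion.

Ab, Bb, D, F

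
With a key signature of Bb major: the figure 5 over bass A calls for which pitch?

Eb

Counting 4 letter steps above A lands on E; in Bb major, that letter is Eb.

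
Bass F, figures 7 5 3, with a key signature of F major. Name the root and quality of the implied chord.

The figures 7 5 3 indicate a seventh chord in root position.
In root position the bass is the root, so the root is F.
The chord tones are F, A, C, E, giving F major seventh.

F major seventh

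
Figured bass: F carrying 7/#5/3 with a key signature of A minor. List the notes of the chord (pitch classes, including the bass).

A third above F in this key is A.
A fifth above F in this key is C, raised to C# by the sharp.
A seventh above F in this key is E.
Together with the bass F, this spells F augmented major seventh in root position.

F, A, C#, E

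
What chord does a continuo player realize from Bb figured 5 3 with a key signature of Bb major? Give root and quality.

The figures 5 3 indicate a triad in root position.
In root position the bass is the root, so the root is Bb.
The chord tones are Bb, D, F, giving Bb major.

Bb major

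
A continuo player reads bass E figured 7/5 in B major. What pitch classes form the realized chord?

E, G#, B, D#

The written figures 7/5 are shorthand for 7/5/3: the 3 is implied.
A third above E in this key is G#.
A fifth above E in this key is B.
A seventh above E in this key is D#.
Together with the bass E, this spells E major seventh in root position.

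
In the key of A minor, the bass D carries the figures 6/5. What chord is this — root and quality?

B half-diminished seventh

The figures 6/5 indicate a seventh chord in first inversion.
In first inversion the root lies a sixth above the bass: a sixth above D in A minor is B.
The chord tones are D, F, A, B, giving B half-diminished seventh.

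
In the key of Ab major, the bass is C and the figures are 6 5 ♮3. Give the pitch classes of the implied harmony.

A third above C in this key is Eb, made natural (E) by the ♮ figure.
A fifth above C in this key is G.
A sixth above C in this key is Ab.
Together with the bass C, this spells Ab augmented major seventh in first inversion.

C, E, G, Ab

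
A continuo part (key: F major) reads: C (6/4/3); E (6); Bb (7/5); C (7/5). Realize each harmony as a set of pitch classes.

C, E, F, A | E, G, C | Bb, D, F, A | C, E, G, Bb

C (6/4/3): C, E, F, A.
E (6/3): E, G, C.
Bb (7/5/3): Bb, D, F, A.
C (7/5/3): C, E, G, Bb.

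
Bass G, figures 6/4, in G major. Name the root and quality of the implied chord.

The figures 6/4 indicate a triad in second inversion.
In second inversion the root lies a fourth above the bass: a fourth above G in G major is C.
The chord tones are G, C, E, giving C major.

C major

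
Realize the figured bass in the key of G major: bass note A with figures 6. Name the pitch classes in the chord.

A, C, F#

The written figures 6 are shorthand for 6/3: the 3 is implied.
A third above A in this key is C.
A sixth above A in this key is F#.
Together with the bass A, this spells F# diminished in first inversion.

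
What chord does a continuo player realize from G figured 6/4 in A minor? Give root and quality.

The figures 6/4 indicate a triad in second inversion.
In second inversion the root lies a fourth above the bass: a fourth above G in A minor is C.
The chord tones are G, C, E, giving C major.

C major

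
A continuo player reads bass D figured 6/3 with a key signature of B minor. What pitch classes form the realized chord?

A third above D in this key is F#.
A sixth above D in this key is B.
Together with the bass D, this spells B minor in first inversion.

D, F#, B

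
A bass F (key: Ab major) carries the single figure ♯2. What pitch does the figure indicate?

G#

Counting 1 letter step above F lands on G; in Ab major, that letter is G.
The #2 figure raises it a semitone, giving G#.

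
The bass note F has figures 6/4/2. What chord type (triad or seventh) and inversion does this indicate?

Intervals of 6/4/2 above the bass form a seventh chord; the bass is the seventh, so this is third inversion.

seventh chord, third inversion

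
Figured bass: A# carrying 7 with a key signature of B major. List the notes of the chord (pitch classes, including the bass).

A#, C#, E, G#

The written figures 7 are shorthand for 7/5/3: the 5/3 are implied.
A third above A# in this key is C#.
A fifth above A# in this key is E.
A seventh above A# in this key is G#.
Together with the bass A#, this spells A# half-diminished seventh in root position.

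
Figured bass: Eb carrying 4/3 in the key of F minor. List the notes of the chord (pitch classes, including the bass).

Eb, G, Ab, C

The written figures 4/3 are shorthand for 6/4/3: the 6 is implied.
A third above Eb in this key is G.
A fourth above Eb in this key is Ab.
A sixth above Eb in this key is C.
Together with the bass Eb, this spells Ab major seventh in second inversion.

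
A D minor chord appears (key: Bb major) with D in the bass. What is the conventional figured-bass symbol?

D is the root of D minor, so the chord is in root position.
A triad in root position is figured 5/3, conventionally abbreviated (no figures — root-position triad).

no figures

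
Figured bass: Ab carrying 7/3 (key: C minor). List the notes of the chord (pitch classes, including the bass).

Ab, C, Eb, G

The written figures 7/3 are shorthand for 7/5/3: the 5 is implied.
A third above Ab in this key is C.
A fifth above Ab in this key is Eb.
A seventh above Ab in this key is G.
Together with the bass Ab, this spells Ab major seventh in root position.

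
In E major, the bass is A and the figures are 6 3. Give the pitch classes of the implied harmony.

A third above A in this key is C#.
A sixth above A in this key is F#.
Together with the bass A, this spells F# minor in first inversion.

A, C#, F#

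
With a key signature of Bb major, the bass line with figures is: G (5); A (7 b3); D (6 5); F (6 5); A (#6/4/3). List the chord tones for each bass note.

G, Bb, D | A, Cb, Eb, G | D, F, A, Bb | F, A, C, D | A, C, D, F#

G (5/3): G, Bb, D.
A (7/5/b3): A, Cb, Eb, G.
D (6/5/3): D, F, A, Bb.
F (6/5/3): F, A, C, D.
A (#6/4/3): A, C, D, F#.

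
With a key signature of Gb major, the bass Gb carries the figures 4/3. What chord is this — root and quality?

The figures 4/3 indicate a seventh chord in second inversion.
In second inversion the root lies a fourth above the bass: a fourth above Gb in Gb major is Cb.
The chord tones are Gb, Bb, Cb, Eb, giving Cb major seventh.

Cb major seventh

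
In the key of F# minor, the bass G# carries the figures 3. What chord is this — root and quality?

The figures 3 indicate a triad in root position.
In root position the bass is the root, so the root is G#.
The chord tones are G#, B, D, giving G# diminished.

G# diminished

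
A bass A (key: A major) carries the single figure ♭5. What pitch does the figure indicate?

Counting 4 letter steps above A lands on E; in A major, that letter is E.
The b5 figure lowers it a semitone, giving Eb.

Eb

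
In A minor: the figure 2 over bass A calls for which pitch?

B

Counting 1 letter step above A lands on B; in A minor, that letter is B.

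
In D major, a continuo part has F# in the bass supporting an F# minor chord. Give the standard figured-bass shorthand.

F# is the root of F# minor, so the chord is in root position.
A triad in root position is figured 5/3, conventionally abbreviated (no figures — root-position triad).

no figures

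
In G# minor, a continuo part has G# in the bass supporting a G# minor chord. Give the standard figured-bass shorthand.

G# is the root of G# minor, so the chord is in root position.
A triad in root position is figured 5/3, conventionally abbreviated (no figures — root-position triad).

no figures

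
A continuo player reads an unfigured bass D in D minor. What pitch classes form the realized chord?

An unfigured bass implies 5/3.
A third above D in this key is F.
A fifth above D in this key is A.
Together with the bass D, this spells D minor in root position.

D, F, A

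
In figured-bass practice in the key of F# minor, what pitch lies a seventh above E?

D

Counting 6 letter steps above E lands on D; in F# minor, that letter is D.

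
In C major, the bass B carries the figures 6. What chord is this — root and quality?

G major

The figures 6 indicate a triad in first inversion.
In first inversion the root lies a sixth above the bass: a sixth above B in C major is G.
The chord tones are B, D, G, giving G major.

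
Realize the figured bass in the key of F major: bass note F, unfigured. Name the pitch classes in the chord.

F, A, C

An unfigured bass implies 5/3.
A third above F in this key is A.
A fifth above F in this key is C.
Together with the bass F, this spells F major in root position.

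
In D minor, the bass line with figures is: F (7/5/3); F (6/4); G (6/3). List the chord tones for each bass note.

F, A, C, E | F, Bb, D | G, Bb, E

F (7/5/3): F, A, C, E.
F (6/4): F, Bb, D.
G (6/3): G, Bb, E.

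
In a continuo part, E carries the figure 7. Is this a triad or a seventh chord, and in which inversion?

seventh chord, root position

7 is shorthand for 7/5/3.
Intervals of 7/5/3 above the bass form a seventh chord; the bass is the root, so this is root position.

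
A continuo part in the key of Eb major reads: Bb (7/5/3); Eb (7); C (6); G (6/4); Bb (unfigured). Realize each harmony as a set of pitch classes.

Bb (7/5/3): Bb, D, F, Ab.
Eb (7/5/3): Eb, G, Bb, D.
C (6/3): C, Eb, Ab.
G (6/4): G, C, Eb.
Bb (5/3): Bb, D, F.

Bb, D, F, Ab | Eb, G, Bb, D | C, Eb, Ab | G, C, Eb | Bb, D, F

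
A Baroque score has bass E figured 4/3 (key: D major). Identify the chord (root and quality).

A dominant seventh

The figures 4/3 indicate a seventh chord in second inversion.
In second inversion the root lies a fourth above the bass: a fourth above E in D major is A.
The chord tones are E, G, A, C#, giving A dominant seventh.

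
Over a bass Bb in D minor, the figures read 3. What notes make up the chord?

Bb, D, F

The written figures 3 are shorthand for 5/3: the 5 is implied.
A third above Bb in this key is D.
A fifth above Bb in this key is F.
Together with the bass Bb, this spells Bb major in root position.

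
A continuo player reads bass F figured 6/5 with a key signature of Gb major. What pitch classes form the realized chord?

The written figures 6/5 are shorthand for 6/5/3: the 3 is implied.
A third above F in this key is Ab.
A fifth above F in this key is Cb.
A sixth above F in this key is Db.
Together with the bass F, this spells Db dominant seventh in first inversion.

F, Ab, Cb, Db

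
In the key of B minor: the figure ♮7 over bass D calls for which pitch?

Counting 6 letter steps above D lands on C; in B minor, that letter is C#.
The ♮7 figure makes it natural, giving C.

C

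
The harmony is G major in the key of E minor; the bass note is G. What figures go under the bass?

G is the root of G major, so the chord is in root position.
A triad in root position is figured 5/3, conventionally abbreviated (no figures — root-position triad).

no figures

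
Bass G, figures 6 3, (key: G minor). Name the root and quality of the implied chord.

Eb major

The figures 6 3 indicate a triad in first inversion.
In first inversion the root lies a sixth above the bass: a sixth above G in G minor is Eb.
The chord tones are G, Bb, Eb, giving Eb major.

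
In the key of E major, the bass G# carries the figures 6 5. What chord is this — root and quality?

E major seventh

The figures 6 5 indicate a seventh chord in first inversion.
In first inversion the root lies a sixth above the bass: a sixth above G# in E major is E.
The chord tones are G#, B, D#, E, giving E major seventh.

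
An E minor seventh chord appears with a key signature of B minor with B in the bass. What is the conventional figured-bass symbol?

4/3

B is the fifth of E minor seventh, so the chord is in second inversion.
A seventh chord in second inversion is figured 6/4/3, conventionally abbreviated 4/3.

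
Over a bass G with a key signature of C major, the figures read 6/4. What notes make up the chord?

G, C, E

A fourth above G in this key is C.
A sixth above G in this key is E.
Together with the bass G, this spells C major in second inversion.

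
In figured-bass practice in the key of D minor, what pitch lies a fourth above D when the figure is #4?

Counting 3 letter steps above D lands on G; in D minor, that letter is G.
The #4 figure raises it a semitone, giving G#.

G#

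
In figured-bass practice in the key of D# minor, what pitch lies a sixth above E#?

Counting 5 letter steps above E# lands on C; in D# minor, that letter is C#.

C#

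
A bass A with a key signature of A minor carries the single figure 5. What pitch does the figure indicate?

E

Counting 4 letter steps above A lands on E; in A minor, that letter is E.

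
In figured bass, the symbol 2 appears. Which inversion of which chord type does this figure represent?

2 is shorthand for 6/4/2.
Intervals of 6/4/2 above the bass form a seventh chord; the bass is the seventh, so this is third inversion.

seventh chord, third inversion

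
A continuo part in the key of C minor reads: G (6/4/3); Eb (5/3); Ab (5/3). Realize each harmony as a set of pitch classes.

G (6/4/3): G, Bb, C, Eb.
Eb (5/3): Eb, G, Bb.
Ab (5/3): Ab, C, Eb.

G, Bb, C, Eb | Eb, G, Bb | Ab, C, Eb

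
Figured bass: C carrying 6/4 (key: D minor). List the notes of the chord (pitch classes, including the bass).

A fourth above C in this key is F.
A sixth above C in this key is A.
Together with the bass C, this spells F major in second inversion.

C, F, A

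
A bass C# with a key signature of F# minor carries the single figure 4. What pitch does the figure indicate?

Counting 3 letter steps above C# lands on F; in F# minor, that letter is F#.

F#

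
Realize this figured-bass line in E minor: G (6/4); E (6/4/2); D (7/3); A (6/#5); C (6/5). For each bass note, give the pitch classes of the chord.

G (6/4): G, C, E.
E (6/4/2): E, F#, A, C.
D (7/5/3): D, F#, A, C.
A (6/#5/3): A, C, E#, F#.
C (6/5/3): C, E, G, A.

G, C, E | E, F#, A, C | D, F#, A, C | A, C, E#, F# | C, E, G, A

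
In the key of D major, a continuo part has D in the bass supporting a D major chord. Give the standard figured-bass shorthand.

no figures

D is the root of D major, so the chord is in root position.
A triad in root position is figured 5/3, conventionally abbreviated (no figures — root-position triad).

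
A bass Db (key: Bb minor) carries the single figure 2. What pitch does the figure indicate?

Eb

Counting 1 letter step above Db lands on E; in Bb minor, that letter is Eb.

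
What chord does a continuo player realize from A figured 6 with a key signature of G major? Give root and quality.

F# diminished

The figures 6 indicate a triad in first inversion.
In first inversion the root lies a sixth above the bass: a sixth above A in G major is F#.
The chord tones are A, C, F#, giving F# diminished.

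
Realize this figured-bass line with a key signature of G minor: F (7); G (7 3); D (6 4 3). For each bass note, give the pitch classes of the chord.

F, A, C, Eb | G, Bb, D, F | D, F, G, Bb

F (7/5/3): F, A, C, Eb.
G (7/5/3): G, Bb, D, F.
D (6/4/3): D, F, G, Bb.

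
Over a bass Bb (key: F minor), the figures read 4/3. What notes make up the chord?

The written figures 4/3 are shorthand for 6/4/3: the 6 is implied.
A third above Bb in this key is Db.
A fourth above Bb in this key is Eb.
A sixth above Bb in this key is G.
Together with the bass Bb, this spells Eb dominant seventh in second inversion.

Bb, Db, Eb, G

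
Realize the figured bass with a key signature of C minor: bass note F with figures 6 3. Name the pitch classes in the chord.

F, Ab, D

A third above F in this key is Ab.
A sixth above F in this key is D.
Together with the bass F, this spells D diminished in first inversion.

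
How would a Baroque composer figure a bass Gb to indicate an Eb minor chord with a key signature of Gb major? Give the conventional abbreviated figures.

6

Gb is the third of Eb minor, so the chord is in first inversion.
A triad in first inversion is figured 6/3, conventionally abbreviated 6.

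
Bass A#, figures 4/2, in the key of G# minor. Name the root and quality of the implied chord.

B major seventh

The figures 4/2 indicate a seventh chord in third inversion.
In third inversion the root lies a second above the bass: a second above A# in G# minor is B.
The chord tones are A#, B, D#, F#, giving B major seventh.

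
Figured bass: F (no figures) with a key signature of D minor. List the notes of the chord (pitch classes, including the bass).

F, A, C

An unfigured bass implies 5/3.
A third above F in this key is A.
A fifth above F in this key is C.
Together with the bass F, this spells F major in root position.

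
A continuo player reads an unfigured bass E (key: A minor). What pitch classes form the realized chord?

An unfigured bass implies 5/3.
A third above E in this key is G.
A fifth above E in this key is B.
Together with the bass E, this spells E minor in root position.

E, G, B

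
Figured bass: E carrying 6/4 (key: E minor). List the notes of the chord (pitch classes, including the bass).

E, A, C

A fourth above E in this key is A.
A sixth above E in this key is C.
Together with the bass E, this spells A minor in second inversion.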